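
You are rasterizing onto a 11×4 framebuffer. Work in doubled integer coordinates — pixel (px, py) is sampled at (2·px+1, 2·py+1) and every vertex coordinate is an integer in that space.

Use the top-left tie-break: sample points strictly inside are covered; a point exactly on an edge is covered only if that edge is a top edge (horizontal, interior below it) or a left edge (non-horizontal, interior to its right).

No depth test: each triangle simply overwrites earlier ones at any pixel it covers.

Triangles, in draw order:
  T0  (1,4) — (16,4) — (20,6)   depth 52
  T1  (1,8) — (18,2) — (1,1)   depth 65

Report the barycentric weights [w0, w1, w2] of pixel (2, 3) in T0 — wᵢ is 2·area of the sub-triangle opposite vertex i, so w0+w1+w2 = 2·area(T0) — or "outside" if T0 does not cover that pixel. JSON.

T0:
  2·area = 30
  edge (1, 4)→(16, 4): d=(15,0) top-left  bias=+0
  edge (16, 4)→(20, 6): d=(4,2) right/bottom  bias=-1
  edge (20, 6)→(1, 4): d=(-19,-2) top-left  bias=+0
    (5,2)@(11, 5): e=[15,14,1] → X
    (6,2)@(13, 5): e=[15,10,5] → X
    (7,2)@(15, 5): e=[15,6,9] → X
    (8,2)@(17, 5): e=[15,2,13] → X
    (9,2)@(19, 5): e=[15,-2,17] → .
    (5,3)@(11, 7): e=[45,22,-37] → .
    (6,3)@(13, 7): e=[45,18,-33] → .
    (7,3)@(15, 7): e=[45,14,-29] → .
    (8,3)@(17, 7): e=[45,10,-25] → .
  covered (4 px):
    . . . . . . . . . . .
    . . . . . . . . . . .
    . . . . . X X X X . .
    . . . . . . . . . . .
T1:
  2·area = 119  (B↔C swapped to make it positive)
  edge (1, 8)→(1, 1): d=(0,-7) top-left  bias=+0
  edge (1, 1)→(18, 2): d=(17,1) right/bottom  bias=-1
  edge (18, 2)→(1, 8): d=(-17,6) right/bottom  bias=-1
    (0,0)@(1, 1): e=[0,0,119] → .  [on edge]
    (0,1)@(1, 3): e=[0,34,85] → X  [on edge]
    (1,1)@(3, 3): e=[14,32,73] → X
    (2,1)@(5, 3): e=[28,30,61] → X
    (3,1)@(7, 3): e=[42,28,49] → X
    (4,1)@(9, 3): e=[56,26,37] → X
    (5,1)@(11, 3): e=[70,24,25] → X
    (6,1)@(13, 3): e=[84,22,13] → X
    (7,1)@(15, 3): e=[98,20,1] → X
    (8,1)@(17, 3): e=[112,18,-11] → .
    (0,2)@(1, 5): e=[0,68,51] → X  [on edge]
    (5,2)@(11, 5): e=[70,58,-9] → .
    (0,3)@(1, 7): e=[0,102,17] → X  [on edge]
  covered (15 px):
    . . . . . . . . . . .
    X X X X X X X X . . .
    X X X X X . . . . . .
    X X . . . . . . . . .

Answer: "outside"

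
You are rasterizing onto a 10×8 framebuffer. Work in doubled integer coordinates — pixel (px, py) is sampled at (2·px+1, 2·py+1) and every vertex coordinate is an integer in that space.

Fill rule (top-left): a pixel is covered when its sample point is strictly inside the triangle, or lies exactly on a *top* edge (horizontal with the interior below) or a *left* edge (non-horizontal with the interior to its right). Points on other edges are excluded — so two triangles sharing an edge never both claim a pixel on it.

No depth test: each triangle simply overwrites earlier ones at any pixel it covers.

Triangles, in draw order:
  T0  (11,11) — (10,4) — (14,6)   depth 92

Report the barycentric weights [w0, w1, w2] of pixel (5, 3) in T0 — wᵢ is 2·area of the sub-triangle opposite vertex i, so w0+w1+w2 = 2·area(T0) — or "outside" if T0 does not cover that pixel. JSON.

T0:
  2·area = 26
  edge (11, 11)→(10, 4): d=(-1,-7) top-left  bias=+0
  edge (10, 4)→(14, 6): d=(4,2) right/bottom  bias=-1
  edge (14, 6)→(11, 11): d=(-3,5) right/bottom  bias=-1
    (8,0)@(17, 1): e=[52,-26,0] → .  [on edge]
    (5,2)@(11, 5): e=[6,2,18] → X
    (6,2)@(13, 5): e=[20,-2,8] → .
    (5,3)@(11, 7): e=[4,10,12] → X
    (6,3)@(13, 7): e=[18,6,2] → X
    (7,3)@(15, 7): e=[32,2,-8] → .
    (5,4)@(11, 9): e=[2,18,6] → X
    (6,4)@(13, 9): e=[16,14,-4] → .
    (5,5)@(11, 11): e=[0,26,0] → .  [on edge]
  covered (4 px):
    . . . . . . . . . .
    . . . . . . . . . .
    . . . . . X . . . .
    . . . . . X X . . .
    . . . . . X . . . .
    . . . . . . . . . .
    . . . . . . . . . .
    . . . . . . . . . .

Result: [10,12,4]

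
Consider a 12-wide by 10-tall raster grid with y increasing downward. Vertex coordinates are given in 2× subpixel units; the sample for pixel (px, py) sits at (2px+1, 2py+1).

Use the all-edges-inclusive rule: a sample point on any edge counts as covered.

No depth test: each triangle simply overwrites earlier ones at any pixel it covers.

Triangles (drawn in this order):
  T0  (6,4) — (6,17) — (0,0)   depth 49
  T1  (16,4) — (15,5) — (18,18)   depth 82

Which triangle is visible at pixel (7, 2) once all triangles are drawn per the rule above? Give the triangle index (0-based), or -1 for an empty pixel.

T0:
  2·area = 78
  edge (6, 4)→(6, 17): d=(0,13) inclusive
  edge (6, 17)→(0, 0): d=(-6,-17) inclusive
  edge (0, 0)→(6, 4): d=(6,4) inclusive
    (0,0)@(1, 1): e=[65,11,2] → X
    (1,0)@(3, 1): e=[39,45,-6] → .
    (0,1)@(1, 3): e=[65,-1,14] → .
    (1,1)@(3, 3): e=[39,33,6] → X
    (2,1)@(5, 3): e=[13,67,-2] → .
    (1,2)@(3, 5): e=[39,21,18] → X
    (2,2)@(5, 5): e=[13,55,10] → X
    (3,2)@(7, 5): e=[-13,89,2] → .
    (1,3)@(3, 7): e=[39,9,30] → X
    (3,3)@(7, 7): e=[-13,77,14] → .
    (1,4)@(3, 9): e=[39,-3,42] → .
    (2,4)@(5, 9): e=[13,31,34] → X
  covered (9 px):
    X . . . . . . . . . . .
    . X . . . . . . . . . .
    . X X . . . . . . . . .
    . X X . . . . . . . . .
    . . X . . . . . . . . .
    . . X . . . . . . . . .
    . . X . . . . . . . . .
    . . . . . . . . . . . .
    . . . . . . . . . . . .
    . . . . . . . . . . . .
T1:
  2·area = 16  (B↔C swapped to make it positive)
  edge (16, 4)→(18, 18): d=(2,14) inclusive
  edge (18, 18)→(15, 5): d=(-3,-13) inclusive
  edge (15, 5)→(16, 4): d=(1,-1) inclusive
    (9,0)@(19, 1): e=[-48,64,0] → .  [on edge]
    (8,1)@(17, 3): e=[-16,32,0] → .  [on edge]
    (7,2)@(15, 5): e=[16,0,0] → X  [on edge]
    (8,2)@(17, 5): e=[-12,26,2] → .
    (6,3)@(13, 7): e=[48,-32,0] → .  [on edge]
    (7,3)@(15, 7): e=[20,-6,2] → .
    (5,4)@(11, 9): e=[80,-64,0] → .  [on edge]
    (4,5)@(9, 11): e=[112,-96,0] → .  [on edge]
    (8,5)@(17, 11): e=[0,8,8] → X  [on edge]
    (9,5)@(19, 11): e=[-28,34,10] → .
    (3,6)@(7, 13): e=[144,-128,0] → .  [on edge]
    (8,6)@(17, 13): e=[4,2,10] → X
    (2,7)@(5, 15): e=[176,-160,0] → .  [on edge]
    (1,8)@(3, 17): e=[208,-192,0] → .  [on edge]
    (0,9)@(1, 19): e=[240,-224,0] → .  [on edge]
  covered (3 px):
    . . . . . . . . . . . .
    . . . . . . . . . . . .
    . . . . . . . X . . . .
    . . . . . . . . . . . .
    . . . . . . . . . . . .
    . . . . . . . . X . . .
    . . . . . . . . X . . .
    . . . . . . . . . . . .
    . . . . . . . . . . . .
    . . . . . . . . . . . .

Z-buffer (winner per pixel, '.' = empty):
  0 . . . . . . . . . . .
  . 0 . . . . . . . . . .
  . 0 0 . . . . 1 . . . .
  . 0 0 . . . . . . . . .
  . . 0 . . . . . . . . .
  . . 0 . . . . . 1 . . .
  . . 0 . . . . . 1 . . .
  . . . . . . . . . . . .
  . . . . . . . . . . . .
  . . . . . . . . . . . .

Final: 1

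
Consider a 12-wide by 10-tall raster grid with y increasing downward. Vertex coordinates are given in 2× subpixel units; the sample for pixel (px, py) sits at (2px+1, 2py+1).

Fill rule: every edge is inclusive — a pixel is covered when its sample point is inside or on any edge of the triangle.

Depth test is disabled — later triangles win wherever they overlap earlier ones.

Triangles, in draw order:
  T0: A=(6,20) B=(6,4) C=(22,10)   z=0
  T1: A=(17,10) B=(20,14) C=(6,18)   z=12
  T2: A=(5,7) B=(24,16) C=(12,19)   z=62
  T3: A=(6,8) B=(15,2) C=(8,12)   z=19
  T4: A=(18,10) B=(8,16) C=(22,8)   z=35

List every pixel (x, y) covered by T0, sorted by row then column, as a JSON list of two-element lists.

T0:
  2·area = 256
  edge (6, 20)→(6, 4): d=(0,-16) inclusive
  edge (6, 4)→(22, 10): d=(16,6) inclusive
  edge (22, 10)→(6, 20): d=(-16,10) inclusive
    (3,2)@(7, 5): e=[16,10,230] → █
    (4,2)@(9, 5): e=[48,-2,210] → ·
    (3,3)@(7, 7): e=[16,42,198] → █
    (4,3)@(9, 7): e=[48,30,178] → █
    (5,3)@(11, 7): e=[80,18,158] → █
    (6,3)@(13, 7): e=[112,6,138] → █
    (7,3)@(15, 7): e=[144,-6,118] → ·
    (3,4)@(7, 9): e=[16,74,166] → █
    (7,4)@(15, 9): e=[144,26,86] → █
    (8,4)@(17, 9): e=[176,14,66] → █
    (9,4)@(19, 9): e=[208,2,46] → █
    (10,4)@(21, 9): e=[240,-10,26] → ·
  covered (32 px):
    · · · · · · · · · · · ·
    · · · · · · · · · · · ·
    · · · █ · · · · · · · ·
    · · · █ █ █ █ · · · · ·
    · · · █ █ █ █ █ █ █ · ·
    · · · █ █ █ █ █ █ █ · ·
    · · · █ █ █ █ █ █ · · ·
    · · · █ █ █ █ · · · · ·
    · · · █ █ · · · · · · ·
    · · · █ · · · · · · · ·
T1:
  2·area = 68
  edge (17, 10)→(20, 14): d=(3,4) inclusive
  edge (20, 14)→(6, 18): d=(-14,4) inclusive
  edge (6, 18)→(17, 10): d=(11,-8) inclusive
    (8,5)@(17, 11): e=[3,54,11] → █
    (9,5)@(19, 11): e=[-5,46,27] → ·
    (6,6)@(13, 13): e=[25,42,1] → █
    (7,6)@(15, 13): e=[17,34,17] → █
    (9,6)@(19, 13): e=[1,18,49] → █
    (10,6)@(21, 13): e=[-7,10,65] → ·
    (5,7)@(11, 15): e=[39,22,7] → █
    (8,7)@(17, 15): e=[15,-2,55] → ·
    (9,7)@(19, 15): e=[7,-10,71] → ·
    (4,8)@(9, 17): e=[53,2,13] → █
    (5,8)@(11, 17): e=[45,-6,29] → ·
    (6,8)@(13, 17): e=[37,-14,45] → ·
  covered (9 px):
    · · · · · · · · · · · ·
    · · · · · · · · · · · ·
    · · · · · · · · · · · ·
    · · · · · · · · · · · ·
    · · · · · · · · · · · ·
    · · · · · · · · █ · · ·
    · · · · · · █ █ █ █ · ·
    · · · · · █ █ █ · · · ·
    · · · · █ · · · · · · ·
    · · · · · · · · · · · ·
T2:
  2·area = 165
  edge (5, 7)→(24, 16): d=(19,9) inclusive
  edge (24, 16)→(12, 19): d=(-12,3) inclusive
  edge (12, 19)→(5, 7): d=(-7,-12) inclusive
    (2,3)@(5, 7): e=[0,165,0] → █  [on edge]
    (3,3)@(7, 7): e=[-18,159,24] → ·
    (2,4)@(5, 9): e=[38,141,-14] → ·
    (3,4)@(7, 9): e=[20,135,10] → █
    (4,4)@(9, 9): e=[2,129,34] → █
    (5,4)@(11, 9): e=[-16,123,58] → ·
    (3,5)@(7, 11): e=[58,111,-4] → ·
    (4,5)@(9, 11): e=[40,105,20] → █
    (5,5)@(11, 11): e=[22,99,44] → █
    (6,5)@(13, 11): e=[4,93,68] → █
    (7,5)@(15, 11): e=[-14,87,92] → ·
    (4,6)@(9, 13): e=[78,81,6] → █
  covered (22 px):
    · · · · · · · · · · · ·
    · · · · · · · · · · · ·
    · · · · · · · · · · · ·
    · · █ · · · · · · · · ·
    · · · █ █ · · · · · · ·
    · · · · █ █ █ · · · · ·
    · · · · █ █ █ █ █ · · ·
    · · · · · █ █ █ █ █ █ ·
    · · · · · █ █ █ █ █ · ·
    · · · · · · · · · · · ·
T3:
  2·area = 48
  edge (6, 8)→(15, 2): d=(9,-6) inclusive
  edge (15, 2)→(8, 12): d=(-7,10) inclusive
  edge (8, 12)→(6, 8): d=(-2,-4) inclusive
    (5,2)@(11, 5): e=[3,19,26] → █
    (6,2)@(13, 5): e=[15,-1,34] → ·
    (4,3)@(9, 7): e=[9,25,14] → █
    (6,3)@(13, 7): e=[33,-15,30] → ·
    (3,4)@(7, 9): e=[15,31,2] → █
    (5,4)@(11, 9): e=[39,-9,18] → ·
    (3,5)@(7, 11): e=[33,17,-2] → ·
    (4,5)@(9, 11): e=[45,-3,6] → ·
  covered (5 px):
    · · · · · · · · · · · ·
    · · · · · · · · · · · ·
    · · · · · █ · · · · · ·
    · · · · █ █ · · · · · ·
    · · · █ █ · · · · · · ·
    · · · · · · · · · · · ·
    · · · · · · · · · · · ·
    · · · · · · · · · · · ·
    · · · · · · · · · · · ·
    · · · · · · · · · · · ·
T4:
  2·area = 4  (B↔C swapped to make it positive)
  edge (18, 10)→(22, 8): d=(4,-2) inclusive
  edge (22, 8)→(8, 16): d=(-14,8) inclusive
  edge (8, 16)→(18, 10): d=(10,-6) inclusive
    (11,3)@(23, 7): e=[-2,6,0] → ·  [on edge]
    (6,6)@(13, 13): e=[2,2,0] → █  [on edge]
    (7,6)@(15, 13): e=[6,-14,12] → ·
    (6,7)@(13, 15): e=[10,-26,20] → ·
    (1,9)@(3, 19): e=[6,-2,0] → ·  [on edge]
  covered (1 px):
    · · · · · · · · · · · ·
    · · · · · · · · · · · ·
    · · · · · · · · · · · ·
    · · · · · · · · · · · ·
    · · · · · · · · · · · ·
    · · · · · · · · · · · ·
    · · · · · · █ · · · · ·
    · · · · · · · · · · · ·
    · · · · · · · · · · · ·
    · · · · · · · · · · · ·

Final: [[3,2],[3,3],[4,3],[5,3],[6,3],[3,4],[4,4],[5,4],[6,4],[7,4],[8,4],[9,4],[3,5],[4,5],[5,5],[6,5],[7,5],[8,5],[9,5],[3,6],[4,6],[5,6],[6,6],[7,6],[8,6],[3,7],[4,7],[5,7],[6,7],[3,8],[4,8],[3,9]]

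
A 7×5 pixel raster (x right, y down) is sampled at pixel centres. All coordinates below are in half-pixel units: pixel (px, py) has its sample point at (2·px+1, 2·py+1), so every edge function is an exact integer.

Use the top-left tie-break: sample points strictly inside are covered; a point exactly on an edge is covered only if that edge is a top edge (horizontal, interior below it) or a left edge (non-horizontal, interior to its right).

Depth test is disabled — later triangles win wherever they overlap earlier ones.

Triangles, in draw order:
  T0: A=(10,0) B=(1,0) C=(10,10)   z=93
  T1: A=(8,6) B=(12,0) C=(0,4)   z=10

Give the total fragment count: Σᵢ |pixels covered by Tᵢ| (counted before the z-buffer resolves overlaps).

T0:
  2·area = 90  (B↔C swapped to make it positive)
  edge (10, 0)→(10, 10): d=(0,10) right/bottom  bias=-1
  edge (10, 10)→(1, 0): d=(-9,-10) top-left  bias=+0
  edge (1, 0)→(10, 0): d=(9,0) top-left  bias=+0
    (1,0)@(3, 1): e=[70,11,9] → #
    (2,0)@(5, 1): e=[50,31,9] → #
    (3,0)@(7, 1): e=[30,51,9] → #
    (4,0)@(9, 1): e=[10,71,9] → #
    (5,0)@(11, 1): e=[-10,91,9] → ·
    (1,1)@(3, 3): e=[70,-7,27] → ·
    (2,1)@(5, 3): e=[50,13,27] → #
    (5,1)@(11, 3): e=[-10,73,27] → ·
    (2,2)@(5, 5): e=[50,-5,45] → ·
    (3,2)@(7, 5): e=[30,15,45] → #
    (5,2)@(11, 5): e=[-10,55,45] → ·
    (3,3)@(7, 7): e=[30,-3,63] → ·
  covered (10 px):
    · # # # # · ·
    · · # # # · ·
    · · · # # · ·
    · · · · # · ·
    · · · · · · ·
T1:
  2·area = 56  (B↔C swapped to make it positive)
  edge (8, 6)→(0, 4): d=(-8,-2) top-left  bias=+0
  edge (0, 4)→(12, 0): d=(12,-4) top-left  bias=+0
  edge (12, 0)→(8, 6): d=(-4,6) right/bottom  bias=-1
    (4,0)@(9, 1): e=[42,0,14] → #  [on edge]
    (5,0)@(11, 1): e=[46,8,2] → #
    (6,0)@(13, 1): e=[50,16,-10] → ·
    (1,1)@(3, 3): e=[14,0,42] → #  [on edge]
    (2,1)@(5, 3): e=[18,8,30] → #
    (3,1)@(7, 3): e=[22,16,18] → #
    (5,1)@(11, 3): e=[30,32,-6] → ·
    (1,2)@(3, 5): e=[-2,24,34] → ·
    (2,2)@(5, 5): e=[2,32,22] → #
    (4,2)@(9, 5): e=[10,48,-2] → ·
    (2,3)@(5, 7): e=[-14,56,14] → ·
    (3,3)@(7, 7): e=[-10,64,2] → ·
  covered (8 px):
    · · · · # # ·
    · # # # # · ·
    · · # # · · ·
    · · · · · · ·
    · · · · · · ·

Result: 18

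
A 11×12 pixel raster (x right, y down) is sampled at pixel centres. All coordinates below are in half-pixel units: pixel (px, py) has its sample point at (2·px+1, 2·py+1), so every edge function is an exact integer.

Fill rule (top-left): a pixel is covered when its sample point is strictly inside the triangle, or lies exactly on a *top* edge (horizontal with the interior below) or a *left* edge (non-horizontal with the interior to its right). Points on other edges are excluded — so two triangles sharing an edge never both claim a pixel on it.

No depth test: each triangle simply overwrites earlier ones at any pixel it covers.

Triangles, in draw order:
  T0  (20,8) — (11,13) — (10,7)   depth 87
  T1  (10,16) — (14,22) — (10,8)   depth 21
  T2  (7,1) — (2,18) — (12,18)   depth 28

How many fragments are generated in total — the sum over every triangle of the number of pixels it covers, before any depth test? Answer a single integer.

T0:
  2·area = 59
  edge (20, 8)→(11, 13): d=(-9,5) right/bottom  bias=-1
  edge (11, 13)→(10, 7): d=(-1,-6) top-left  bias=+0
  edge (10, 7)→(20, 8): d=(10,1) right/bottom  bias=-1
    (4,0)@(9, 1): e=[118,0,-59] → ·  [on edge]
    (5,4)@(11, 9): e=[36,4,19] → █
    (6,4)@(13, 9): e=[26,16,17] → █
    (7,4)@(15, 9): e=[16,28,15] → █
    (8,4)@(17, 9): e=[6,40,13] → █
    (9,4)@(19, 9): e=[-4,52,11] → ·
    (5,5)@(11, 11): e=[18,2,39] → █
    (7,5)@(15, 11): e=[-2,26,35] → ·
    (8,5)@(17, 11): e=[-12,38,33] → ·
    (5,6)@(11, 13): e=[0,0,59] → ·  [on edge]
    (6,6)@(13, 13): e=[-10,12,57] → ·
  covered (6 px):
    · · · · · · · · · · ·
    · · · · · · · · · · ·
    · · · · · · · · · · ·
    · · · · · · · · · · ·
    · · · · · █ █ █ █ · ·
    · · · · · █ █ · · · ·
    · · · · · · · · · · ·
    · · · · · · · · · · ·
    · · · · · · · · · · ·
    · · · · · · · · · · ·
    · · · · · · · · · · ·
    · · · · · · · · · · ·
T1:
  2·area = 32  (B↔C swapped to make it positive)
  edge (10, 16)→(10, 8): d=(0,-8) top-left  bias=+0
  edge (10, 8)→(14, 22): d=(4,14) right/bottom  bias=-1
  edge (14, 22)→(10, 16): d=(-4,-6) top-left  bias=+0
    (5,6)@(11, 13): e=[8,6,18] → █
    (6,6)@(13, 13): e=[24,-22,30] → ·
    (5,7)@(11, 15): e=[8,14,10] → █
    (6,7)@(13, 15): e=[24,-14,22] → ·
    (5,8)@(11, 17): e=[8,22,2] → █
    (6,8)@(13, 17): e=[24,-6,14] → ·
    (5,9)@(11, 19): e=[8,30,-6] → ·
    (6,9)@(13, 19): e=[24,2,6] → █
    (7,9)@(15, 19): e=[40,-26,18] → ·
    (6,10)@(13, 21): e=[24,10,-2] → ·
  covered (4 px):
    · · · · · · · · · · ·
    · · · · · · · · · · ·
    · · · · · · · · · · ·
    · · · · · · · · · · ·
    · · · · · · · · · · ·
    · · · · · · · · · · ·
    · · · · · █ · · · · ·
    · · · · · █ · · · · ·
    · · · · · █ · · · · ·
    · · · · · · █ · · · ·
    · · · · · · · · · · ·
    · · · · · · · · · · ·
T2:
  2·area = 170  (B↔C swapped to make it positive)
  edge (7, 1)→(12, 18): d=(5,17) right/bottom  bias=-1
  edge (12, 18)→(2, 18): d=(-10,0) right/bottom  bias=-1
  edge (2, 18)→(7, 1): d=(5,-17) top-left  bias=+0
    (3,0)@(7, 1): e=[0,170,0] → ·  [on edge]
    (3,1)@(7, 3): e=[10,150,10] → █
    (4,1)@(9, 3): e=[-24,150,44] → ·
    (3,2)@(7, 5): e=[20,130,20] → █
    (4,2)@(9, 5): e=[-14,130,54] → ·
    (3,3)@(7, 7): e=[30,110,30] → █
    (4,3)@(9, 7): e=[-4,110,64] → ·
    (2,4)@(5, 9): e=[74,90,6] → █
    (4,4)@(9, 9): e=[6,90,74] → █
    (5,4)@(11, 9): e=[-28,90,108] → ·
    (2,5)@(5, 11): e=[84,70,16] → █
    (5,5)@(11, 11): e=[-18,70,118] → ·
  covered (22 px):
    · · · · · · · · · · ·
    · · · █ · · · · · · ·
    · · · █ · · · · · · ·
    · · · █ · · · · · · ·
    · · █ █ █ · · · · · ·
    · · █ █ █ · · · · · ·
    · · █ █ █ · · · · · ·
    · █ █ █ █ █ · · · · ·
    · █ █ █ █ █ · · · · ·
    · · · · · · · · · · ·
    · · · · · · · · · · ·
    · · · · · · · · · · ·

Answer: 32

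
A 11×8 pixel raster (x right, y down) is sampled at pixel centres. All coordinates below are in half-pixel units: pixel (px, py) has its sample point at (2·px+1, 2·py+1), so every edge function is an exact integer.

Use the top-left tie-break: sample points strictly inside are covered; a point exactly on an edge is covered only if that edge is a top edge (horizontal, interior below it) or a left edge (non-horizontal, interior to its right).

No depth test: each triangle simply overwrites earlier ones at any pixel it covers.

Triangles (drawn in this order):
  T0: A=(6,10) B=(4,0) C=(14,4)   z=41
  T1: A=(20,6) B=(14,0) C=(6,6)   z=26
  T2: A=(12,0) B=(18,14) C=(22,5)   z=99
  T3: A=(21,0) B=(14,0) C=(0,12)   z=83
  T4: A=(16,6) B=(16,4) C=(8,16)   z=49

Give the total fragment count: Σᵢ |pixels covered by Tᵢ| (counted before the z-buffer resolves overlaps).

T0:
  2·area = 92
  edge (6, 10)→(4, 0): d=(-2,-10) top-left  bias=+0
  edge (4, 0)→(14, 4): d=(10,4) right/bottom  bias=-1
  edge (14, 4)→(6, 10): d=(-8,6) right/bottom  bias=-1
    (2,0)@(5, 1): e=[8,6,78] → #
    (3,0)@(7, 1): e=[28,-2,66] → ·
    (2,1)@(5, 3): e=[4,26,62] → #
    (3,1)@(7, 3): e=[24,18,50] → #
    (4,1)@(9, 3): e=[44,10,38] → #
    (5,1)@(11, 3): e=[64,2,26] → #
    (6,1)@(13, 3): e=[84,-6,14] → ·
    (2,2)@(5, 5): e=[0,46,46] → #  [on edge]
    (6,2)@(13, 5): e=[80,14,-2] → ·
    (2,3)@(5, 7): e=[-4,66,30] → ·
    (3,3)@(7, 7): e=[16,58,18] → #
    (5,3)@(11, 7): e=[56,42,-6] → ·
    (3,7)@(7, 15): e=[0,138,-46] → ·  [on edge]
  covered (12 px):
    · · # · · · · · · · ·
    · · # # # # · · · · ·
    · · # # # # · · · · ·
    · · · # # · · · · · ·
    · · · # · · · · · · ·
    · · · · · · · · · · ·
    · · · · · · · · · · ·
    · · · · · · · · · · ·
T1:
  2·area = 84  (B↔C swapped to make it positive)
  edge (20, 6)→(6, 6): d=(-14,0) right/bottom  bias=-1
  edge (6, 6)→(14, 0): d=(8,-6) top-left  bias=+0
  edge (14, 0)→(20, 6): d=(6,6) right/bottom  bias=-1
    (6,0)@(13, 1): e=[70,2,12] → #
    (7,0)@(15, 1): e=[70,14,0] → ·  [on edge]
    (5,1)@(11, 3): e=[42,6,36] → #
    (7,1)@(15, 3): e=[42,30,12] → #
    (8,1)@(17, 3): e=[42,42,0] → ·  [on edge]
    (4,2)@(9, 5): e=[14,10,60] → #
    (8,2)@(17, 5): e=[14,58,12] → #
    (9,2)@(19, 5): e=[14,70,0] → ·  [on edge]
    (4,3)@(9, 7): e=[-14,26,72] → ·
    (5,3)@(11, 7): e=[-14,38,60] → ·
    (6,3)@(13, 7): e=[-14,50,48] → ·
    (7,3)@(15, 7): e=[-14,62,36] → ·
    (10,3)@(21, 7): e=[-14,98,0] → ·  [on edge]
  covered (9 px):
    · · · · · · # · · · ·
    · · · · · # # # · · ·
    · · · · # # # # # · ·
    · · · · · · · · · · ·
    · · · · · · · · · · ·
    · · · · · · · · · · ·
    · · · · · · · · · · ·
    · · · · · · · · · · ·
T2:
  2·area = 110  (B↔C swapped to make it positive)
  edge (12, 0)→(22, 5): d=(10,5) right/bottom  bias=-1
  edge (22, 5)→(18, 14): d=(-4,9) right/bottom  bias=-1
  edge (18, 14)→(12, 0): d=(-6,-14) top-left  bias=+0
    (6,0)@(13, 1): e=[5,97,8] → #
    (7,0)@(15, 1): e=[-5,79,36] → ·
    (6,1)@(13, 3): e=[25,89,-4] → ·
    (7,1)@(15, 3): e=[15,71,24] → #
    (8,1)@(17, 3): e=[5,53,52] → #
    (9,1)@(19, 3): e=[-5,35,80] → ·
    (7,2)@(15, 5): e=[35,63,12] → #
    (9,2)@(19, 5): e=[15,27,68] → #
    (10,2)@(21, 5): e=[5,9,96] → #
    (7,3)@(15, 7): e=[55,55,0] → #  [on edge]
    (7,4)@(15, 9): e=[75,47,-12] → ·
    (8,4)@(17, 9): e=[65,29,16] → #
  covered (15 px):
    · · · · · · # · · · ·
    · · · · · · · # # · ·
    · · · · · · · # # # #
    · · · · · · · # # # #
    · · · · · · · · # # ·
    · · · · · · · · # # ·
    · · · · · · · · · · ·
    · · · · · · · · · · ·
T3:
  2·area = 84  (B↔C swapped to make it positive)
  edge (21, 0)→(0, 12): d=(-21,12) right/bottom  bias=-1
  edge (0, 12)→(14, 0): d=(14,-12) top-left  bias=+0
  edge (14, 0)→(21, 0): d=(7,0) top-left  bias=+0
    (6,0)@(13, 1): e=[75,2,7] → #
    (7,0)@(15, 1): e=[51,26,7] → #
    (8,0)@(17, 1): e=[27,50,7] → #
    (9,0)@(19, 1): e=[3,74,7] → #
    (10,0)@(21, 1): e=[-21,98,7] → ·
    (5,1)@(11, 3): e=[57,6,21] → #
    (8,1)@(17, 3): e=[-15,78,21] → ·
    (9,1)@(19, 3): e=[-39,102,21] → ·
    (4,2)@(9, 5): e=[39,10,35] → #
    (6,2)@(13, 5): e=[-9,58,35] → ·
    (7,2)@(15, 5): e=[-33,82,35] → ·
    (3,3)@(7, 7): e=[21,14,49] → #
  covered (11 px):
    · · · · · · # # # # ·
    · · · · · # # # · · ·
    · · · · # # · · · · ·
    · · · # · · · · · · ·
    · · # · · · · · · · ·
    · · · · · · · · · · ·
    · · · · · · · · · · ·
    · · · · · · · · · · ·
T4:
  2·area = 16  (B↔C swapped to make it positive)
  edge (16, 6)→(8, 16): d=(-8,10) right/bottom  bias=-1
  edge (8, 16)→(16, 4): d=(8,-12) top-left  bias=+0
  edge (16, 4)→(16, 6): d=(0,2) right/bottom  bias=-1
    (7,3)@(15, 7): e=[2,12,2] → #
    (8,3)@(17, 7): e=[-18,36,-2] → ·
    (6,4)@(13, 9): e=[6,4,6] → #
    (7,4)@(15, 9): e=[-14,28,2] → ·
    (6,5)@(13, 11): e=[-10,20,6] → ·
  covered (2 px):
    · · · · · · · · · · ·
    · · · · · · · · · · ·
    · · · · · · · · · · ·
    · · · · · · · # · · ·
    · · · · · · # · · · ·
    · · · · · · · · · · ·
    · · · · · · · · · · ·
    · · · · · · · · · · ·

Result: 49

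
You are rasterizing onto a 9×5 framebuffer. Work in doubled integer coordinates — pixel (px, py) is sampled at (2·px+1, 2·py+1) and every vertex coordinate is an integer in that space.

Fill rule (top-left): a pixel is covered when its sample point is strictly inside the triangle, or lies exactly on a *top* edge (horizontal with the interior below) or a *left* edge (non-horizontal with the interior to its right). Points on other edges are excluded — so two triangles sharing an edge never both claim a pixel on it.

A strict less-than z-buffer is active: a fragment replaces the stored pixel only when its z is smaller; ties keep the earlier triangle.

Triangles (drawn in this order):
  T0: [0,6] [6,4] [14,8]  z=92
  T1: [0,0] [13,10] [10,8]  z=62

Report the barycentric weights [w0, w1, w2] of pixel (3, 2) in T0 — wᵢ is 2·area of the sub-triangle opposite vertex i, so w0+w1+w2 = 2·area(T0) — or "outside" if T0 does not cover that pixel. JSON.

T0:
  2·area = 40
  edge (0, 6)→(6, 4): d=(6,-2) top-left  bias=+0
  edge (6, 4)→(14, 8): d=(8,4) right/bottom  bias=-1
  edge (14, 8)→(0, 6): d=(-14,-2) top-left  bias=+0
    (7,0)@(15, 1): e=[0,-60,100] → ·  [on edge]
    (4,1)@(9, 3): e=[0,-20,60] → ·  [on edge]
    (1,2)@(3, 5): e=[0,20,20] → #  [on edge]
    (2,2)@(5, 5): e=[4,12,24] → #
    (3,2)@(7, 5): e=[8,4,28] → #
    (4,2)@(9, 5): e=[12,-4,32] → ·
    (1,3)@(3, 7): e=[12,36,-8] → ·
    (2,3)@(5, 7): e=[16,28,-4] → ·
    (3,3)@(7, 7): e=[20,20,0] → #  [on edge]
    (4,3)@(9, 7): e=[24,12,4] → #
    (5,3)@(11, 7): e=[28,4,8] → #
    (6,3)@(13, 7): e=[32,-4,12] → ·
  covered (6 px):
    · · · · · · · · ·
    · · · · · · · · ·
    · # # # · · · · ·
    · · · # # # · · ·
    · · · · · · · · ·
T1:
  2·area = 4
  edge (0, 0)→(13, 10): d=(13,10) right/bottom  bias=-1
  edge (13, 10)→(10, 8): d=(-3,-2) top-left  bias=+0
  edge (10, 8)→(0, 0): d=(-10,-8) top-left  bias=+0
    (4,3)@(9, 7): e=[1,1,2] → #
    (5,3)@(11, 7): e=[-19,5,18] → ·
    (4,4)@(9, 9): e=[27,-5,-18] → ·
  covered (1 px):
    · · · · · · · · ·
    · · · · · · · · ·
    · · · · · · · · ·
    · · · · # · · · ·
    · · · · · · · · ·

Answer: [4,28,8]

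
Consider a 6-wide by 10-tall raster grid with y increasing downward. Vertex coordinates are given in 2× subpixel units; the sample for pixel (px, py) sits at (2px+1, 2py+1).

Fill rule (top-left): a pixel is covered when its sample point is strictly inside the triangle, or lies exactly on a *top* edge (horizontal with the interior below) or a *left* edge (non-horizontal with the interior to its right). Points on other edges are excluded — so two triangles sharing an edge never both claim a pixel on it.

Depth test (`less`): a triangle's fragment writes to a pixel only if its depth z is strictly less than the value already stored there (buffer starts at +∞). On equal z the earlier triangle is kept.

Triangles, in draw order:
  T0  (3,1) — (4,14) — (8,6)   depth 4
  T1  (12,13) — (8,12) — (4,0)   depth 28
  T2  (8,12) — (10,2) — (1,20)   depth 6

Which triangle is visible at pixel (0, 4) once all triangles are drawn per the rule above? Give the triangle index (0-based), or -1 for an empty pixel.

T0:
  2·area = 60  (B↔C swapped to make it positive)
  edge (3, 1)→(8, 6): d=(5,5) right/bottom  bias=-1
  edge (8, 6)→(4, 14): d=(-4,8) right/bottom  bias=-1
  edge (4, 14)→(3, 1): d=(-1,-13) top-left  bias=+0
    (1,0)@(3, 1): e=[0,60,0] → ·  [on edge]
    (2,1)@(5, 3): e=[0,36,24] → ·  [on edge]
    (2,2)@(5, 5): e=[10,28,22] → █
    (3,2)@(7, 5): e=[0,12,48] → ·  [on edge]
    (2,3)@(5, 7): e=[20,20,20] → █
    (3,3)@(7, 7): e=[10,4,46] → █
    (4,3)@(9, 7): e=[0,-12,72] → ·  [on edge]
    (2,4)@(5, 9): e=[30,12,18] → █
    (3,4)@(7, 9): e=[20,-4,44] → ·
    (5,4)@(11, 9): e=[0,-36,96] → ·  [on edge]
    (2,5)@(5, 11): e=[40,4,16] → █
    (3,5)@(7, 11): e=[30,-12,42] → ·
  covered (5 px):
    · · · · · ·
    · · · · · ·
    · · █ · · ·
    · · █ █ · ·
    · · █ · · ·
    · · █ · · ·
    · · · · · ·
    · · · · · ·
    · · · · · ·
    · · · · · ·
T1:
  2·area = 44
  edge (12, 13)→(8, 12): d=(-4,-1) top-left  bias=+0
  edge (8, 12)→(4, 0): d=(-4,-12) top-left  bias=+0
  edge (4, 0)→(12, 13): d=(8,13) right/bottom  bias=-1
    (2,1)@(5, 3): e=[33,0,11] → █  [on edge]
    (3,1)@(7, 3): e=[35,24,-15] → ·
    (2,2)@(5, 5): e=[25,-8,27] → ·
    (3,2)@(7, 5): e=[27,16,1] → █
    (4,2)@(9, 5): e=[29,40,-25] → ·
    (3,3)@(7, 7): e=[19,8,17] → █
    (4,3)@(9, 7): e=[21,32,-9] → ·
    (3,4)@(7, 9): e=[11,0,33] → █  [on edge]
    (4,4)@(9, 9): e=[13,24,7] → █
    (5,4)@(11, 9): e=[15,48,-19] → ·
    (3,5)@(7, 11): e=[3,-8,49] → ·
    (4,5)@(9, 11): e=[5,16,23] → █
    (4,7)@(9, 15): e=[-11,0,55] → ·  [on edge]
  covered (6 px):
    · · · · · ·
    · · █ · · ·
    · · · █ · ·
    · · · █ · ·
    · · · █ █ ·
    · · · · █ ·
    · · · · · ·
    · · · · · ·
    · · · · · ·
    · · · · · ·
T2:
  2·area = 54  (B↔C swapped to make it positive)
  edge (8, 12)→(1, 20): d=(-7,8) right/bottom  bias=-1
  edge (1, 20)→(10, 2): d=(9,-18) top-left  bias=+0
  edge (10, 2)→(8, 12): d=(-2,10) right/bottom  bias=-1
    (4,2)@(9, 5): e=[41,9,4] → █
    (5,2)@(11, 5): e=[25,45,-16] → ·
    (4,3)@(9, 7): e=[27,27,0] → ·  [on edge]
    (3,4)@(7, 9): e=[29,9,16] → █
    (4,4)@(9, 9): e=[13,45,-4] → ·
    (3,5)@(7, 11): e=[15,27,12] → █
    (4,5)@(9, 11): e=[-1,63,-8] → ·
    (2,6)@(5, 13): e=[17,9,28] → █
    (4,6)@(9, 13): e=[-15,81,-12] → ·
    (2,7)@(5, 15): e=[3,27,24] → █
    (3,7)@(7, 15): e=[-13,63,4] → ·
    (1,8)@(3, 17): e=[5,9,40] → █
    (3,8)@(7, 17): e=[-27,81,0] → ·  [on edge]
  covered (7 px):
    · · · · · ·
    · · · · · ·
    · · · · █ ·
    · · · · · ·
    · · · █ · ·
    · · · █ · ·
    · · █ █ · ·
    · · █ · · ·
    · █ · · · ·
    · · · · · ·

Z-buffer (winner per pixel, '.' = empty):
  . . . . . .
  . . 1 . . .
  . . 0 1 2 .
  . . 0 0 . .
  . . 0 2 1 .
  . . 0 2 1 .
  . . 2 2 . .
  . . 2 . . .
  . 2 . . . .
  . . . . . .

Answer: -1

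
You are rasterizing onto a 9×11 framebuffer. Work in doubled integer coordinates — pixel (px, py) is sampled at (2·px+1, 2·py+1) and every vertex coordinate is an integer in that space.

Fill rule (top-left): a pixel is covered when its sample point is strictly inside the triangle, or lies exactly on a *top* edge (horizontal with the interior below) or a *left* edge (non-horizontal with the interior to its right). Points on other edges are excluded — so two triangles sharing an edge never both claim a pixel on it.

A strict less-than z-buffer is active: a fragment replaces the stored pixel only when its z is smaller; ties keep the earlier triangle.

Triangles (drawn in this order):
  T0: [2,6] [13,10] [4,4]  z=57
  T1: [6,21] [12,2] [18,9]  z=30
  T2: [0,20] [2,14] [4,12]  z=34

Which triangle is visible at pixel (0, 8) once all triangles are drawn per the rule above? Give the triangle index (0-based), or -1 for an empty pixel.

T0:
  2·area = 30  (B↔C swapped to make it positive)
  edge (2, 6)→(4, 4): d=(2,-2) top-left  bias=+0
  edge (4, 4)→(13, 10): d=(9,6) right/bottom  bias=-1
  edge (13, 10)→(2, 6): d=(-11,-4) top-left  bias=+0
    (3,0)@(7, 1): e=[0,-45,75] → .  [on edge]
    (2,1)@(5, 3): e=[0,-15,45] → .  [on edge]
    (1,2)@(3, 5): e=[0,15,15] → X  [on edge]
    (2,2)@(5, 5): e=[4,3,23] → X
    (3,2)@(7, 5): e=[8,-9,31] → .
    (0,3)@(1, 7): e=[0,45,-15] → .  [on edge]
    (1,3)@(3, 7): e=[4,33,-7] → .
    (2,3)@(5, 7): e=[8,21,1] → X
    (3,3)@(7, 7): e=[12,9,9] → X
    (4,3)@(9, 7): e=[16,-3,17] → .
    (2,4)@(5, 9): e=[12,39,-21] → .
    (3,4)@(7, 9): e=[16,27,-13] → .
  covered (5 px):
    . . . . . . . . .
    . . . . . . . . .
    . X X . . . . . .
    . . X X . . . . .
    . . . . . X . . .
    . . . . . . . . .
    . . . . . . . . .
    . . . . . . . . .
    . . . . . . . . .
    . . . . . . . . .
    . . . . . . . . .
T1:
  2·area = 156
  edge (6, 21)→(12, 2): d=(6,-19) top-left  bias=+0
  edge (12, 2)→(18, 9): d=(6,7) right/bottom  bias=-1
  edge (18, 9)→(6, 21): d=(-12,12) right/bottom  bias=-1
    (6,2)@(13, 5): e=[37,11,108] → X
    (7,2)@(15, 5): e=[75,-3,84] → .
    (5,3)@(11, 7): e=[11,37,108] → X
    (7,3)@(15, 7): e=[87,9,60] → X
    (8,3)@(17, 7): e=[125,-5,36] → .
    (5,4)@(11, 9): e=[23,49,84] → X
    (8,4)@(17, 9): e=[137,7,12] → X
    (5,5)@(11, 11): e=[35,61,60] → X
    (8,5)@(17, 11): e=[149,19,-12] → .
    (4,6)@(9, 13): e=[9,87,60] → X
    (7,6)@(15, 13): e=[123,45,-12] → .
    (4,7)@(9, 15): e=[21,99,36] → X
  covered (18 px):
    . . . . . . . . .
    . . . . . . . . .
    . . . . . . X . .
    . . . . . X X X .
    . . . . . X X X X
    . . . . . X X X .
    . . . . X X X . .
    . . . . X X . . .
    . . . . X . . . .
    . . . X . . . . .
    . . . . . . . . .
T2:
  2·area = 8
  edge (0, 20)→(2, 14): d=(2,-6) top-left  bias=+0
  edge (2, 14)→(4, 12): d=(2,-2) top-left  bias=+0
  edge (4, 12)→(0, 20): d=(-4,8) right/bottom  bias=-1
    (7,0)@(15, 1): e=[52,0,-44] → .  [on edge]
    (6,1)@(13, 3): e=[44,0,-36] → .  [on edge]
    (2,2)@(5, 5): e=[0,-12,20] → .  [on edge]
    (5,2)@(11, 5): e=[36,0,-28] → .  [on edge]
    (4,3)@(9, 7): e=[28,0,-20] → .  [on edge]
    (3,4)@(7, 9): e=[20,0,-12] → .  [on edge]
    (1,5)@(3, 11): e=[0,-4,12] → .  [on edge]
    (2,5)@(5, 11): e=[12,0,-4] → .  [on edge]
    (1,6)@(3, 13): e=[4,0,4] → X  [on edge]
    (2,6)@(5, 13): e=[16,4,-12] → .
    (0,7)@(1, 15): e=[-4,0,12] → .  [on edge]
    (1,7)@(3, 15): e=[8,4,-4] → .
    (0,8)@(1, 17): e=[0,4,4] → X  [on edge]
  covered (2 px):
    . . . . . . . . .
    . . . . . . . . .
    . . . . . . . . .
    . . . . . . . . .
    . . . . . . . . .
    . . . . . . . . .
    . X . . . . . . .
    . . . . . . . . .
    X . . . . . . . .
    . . . . . . . . .
    . . . . . . . . .

Z-buffer (winner per pixel, '.' = empty):
  . . . . . . . . .
  . . . . . . . . .
  . 0 0 . . . 1 . .
  . . 0 0 . 1 1 1 .
  . . . . . 1 1 1 1
  . . . . . 1 1 1 .
  . 2 . . 1 1 1 . .
  . . . . 1 1 . . .
  2 . . . 1 . . . .
  . . . 1 . . . . .
  . . . . . . . . .

Answer: 2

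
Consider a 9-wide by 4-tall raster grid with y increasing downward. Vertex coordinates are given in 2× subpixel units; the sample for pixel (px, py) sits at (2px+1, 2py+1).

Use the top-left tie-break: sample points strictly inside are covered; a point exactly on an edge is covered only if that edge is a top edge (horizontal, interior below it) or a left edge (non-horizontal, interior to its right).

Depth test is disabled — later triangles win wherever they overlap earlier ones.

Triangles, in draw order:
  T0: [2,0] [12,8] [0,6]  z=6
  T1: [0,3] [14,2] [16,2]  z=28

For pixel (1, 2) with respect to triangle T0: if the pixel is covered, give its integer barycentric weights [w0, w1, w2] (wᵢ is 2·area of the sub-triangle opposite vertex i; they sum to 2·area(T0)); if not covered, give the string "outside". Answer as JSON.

T0:
  2·area = 76
  edge (2, 0)→(12, 8): d=(10,8) right/bottom  bias=-1
  edge (12, 8)→(0, 6): d=(-12,-2) top-left  bias=+0
  edge (0, 6)→(2, 0): d=(2,-6) top-left  bias=+0
    (1,0)@(3, 1): e=[2,66,8] → #
    (2,0)@(5, 1): e=[-14,70,20] → ·
    (0,1)@(1, 3): e=[38,38,0] → #  [on edge]
    (2,1)@(5, 3): e=[6,46,24] → #
    (3,1)@(7, 3): e=[-10,50,36] → ·
    (0,2)@(1, 5): e=[58,14,4] → #
    (3,2)@(7, 5): e=[10,26,40] → #
    (4,2)@(9, 5): e=[-6,30,52] → ·
    (0,3)@(1, 7): e=[78,-10,8] → ·
    (1,3)@(3, 7): e=[62,-6,20] → ·
    (2,3)@(5, 7): e=[46,-2,32] → ·
    (3,3)@(7, 7): e=[30,2,44] → #
  covered (10 px):
    · # · · · · · · ·
    # # # · · · · · ·
    # # # # · · · · ·
    · · · # # · · · ·
T1:
  2·area = 2
  edge (0, 3)→(14, 2): d=(14,-1) top-left  bias=+0
  edge (14, 2)→(16, 2): d=(2,0) top-left  bias=+0
  edge (16, 2)→(0, 3): d=(-16,1) right/bottom  bias=-1
  covered (0 px):
    · · · · · · · · ·
    · · · · · · · · ·
    · · · · · · · · ·
    · · · · · · · · ·

Final: [18,16,42]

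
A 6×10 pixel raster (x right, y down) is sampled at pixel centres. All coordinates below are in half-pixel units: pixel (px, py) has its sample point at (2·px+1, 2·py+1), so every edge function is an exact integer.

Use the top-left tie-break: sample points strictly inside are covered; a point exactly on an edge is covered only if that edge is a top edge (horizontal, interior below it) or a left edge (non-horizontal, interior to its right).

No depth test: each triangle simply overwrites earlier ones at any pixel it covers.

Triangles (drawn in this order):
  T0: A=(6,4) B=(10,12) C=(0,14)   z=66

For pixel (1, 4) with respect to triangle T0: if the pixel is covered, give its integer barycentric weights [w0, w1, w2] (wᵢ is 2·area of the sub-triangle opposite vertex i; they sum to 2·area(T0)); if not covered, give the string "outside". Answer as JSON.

T0:
  2·area = 88
  edge (6, 4)→(10, 12): d=(4,8) right/bottom  bias=-1
  edge (10, 12)→(0, 14): d=(-10,2) right/bottom  bias=-1
  edge (0, 14)→(6, 4): d=(6,-10) top-left  bias=+0
    (2,3)@(5, 7): e=[20,60,8] → #
    (3,3)@(7, 7): e=[4,56,28] → #
    (4,3)@(9, 7): e=[-12,52,48] → ·
    (1,4)@(3, 9): e=[44,44,0] → #  [on edge]
    (4,4)@(9, 9): e=[-4,32,60] → ·
    (1,5)@(3, 11): e=[52,24,12] → #
    (4,5)@(9, 11): e=[4,12,72] → #
    (5,5)@(11, 11): e=[-12,8,92] → ·
    (0,6)@(1, 13): e=[76,8,4] → #
    (2,6)@(5, 13): e=[44,0,44] → ·  [on edge]
    (3,6)@(7, 13): e=[28,-4,64] → ·
    (4,6)@(9, 13): e=[12,-8,84] → ·
  covered (11 px):
    · · · · · ·
    · · · · · ·
    · · · · · ·
    · · # # · ·
    · # # # · ·
    · # # # # ·
    # # · · · ·
    · · · · · ·
    · · · · · ·
    · · · · · ·

Result: [44,0,44]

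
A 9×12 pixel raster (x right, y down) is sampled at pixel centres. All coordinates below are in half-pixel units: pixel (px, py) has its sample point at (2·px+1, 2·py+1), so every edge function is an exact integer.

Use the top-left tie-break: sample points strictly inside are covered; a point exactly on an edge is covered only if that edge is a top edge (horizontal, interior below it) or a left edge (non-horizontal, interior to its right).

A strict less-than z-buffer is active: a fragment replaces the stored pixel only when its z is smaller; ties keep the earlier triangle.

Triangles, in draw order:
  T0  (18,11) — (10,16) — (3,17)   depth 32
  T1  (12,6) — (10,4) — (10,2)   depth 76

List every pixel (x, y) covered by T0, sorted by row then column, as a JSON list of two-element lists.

T0:
  2·area = 27
  edge (18, 11)→(10, 16): d=(-8,5) right/bottom  bias=-1
  edge (10, 16)→(3, 17): d=(-7,1) right/bottom  bias=-1
  edge (3, 17)→(18, 11): d=(15,-6) top-left  bias=+0
    (6,6)@(13, 13): e=[9,18,0] → X  [on edge]
    (7,6)@(15, 13): e=[-1,16,12] → .
    (4,7)@(9, 15): e=[13,8,6] → X
    (5,7)@(11, 15): e=[3,6,18] → X
    (6,7)@(13, 15): e=[-7,4,30] → .
    (8,7)@(17, 15): e=[-27,0,54] → .  [on edge]
    (1,8)@(3, 17): e=[27,0,0] → .  [on edge]
    (4,8)@(9, 17): e=[-3,-6,36] → .
    (5,8)@(11, 17): e=[-13,-8,48] → .
  covered (3 px):
    . . . . . . . . .
    . . . . . . . . .
    . . . . . . . . .
    . . . . . . . . .
    . . . . . . . . .
    . . . . . . . . .
    . . . . . . X . .
    . . . . X X . . .
    . . . . . . . . .
    . . . . . . . . .
    . . . . . . . . .
    . . . . . . . . .
T1:
  2·area = 4
  edge (12, 6)→(10, 4): d=(-2,-2) top-left  bias=+0
  edge (10, 4)→(10, 2): d=(0,-2) top-left  bias=+0
  edge (10, 2)→(12, 6): d=(2,4) right/bottom  bias=-1
    (3,0)@(7, 1): e=[0,-6,10] → .  [on edge]
    (4,1)@(9, 3): e=[0,-2,6] → .  [on edge]
    (5,2)@(11, 5): e=[0,2,2] → X  [on edge]
    (6,2)@(13, 5): e=[4,6,-6] → .
    (5,3)@(11, 7): e=[-4,2,6] → .
    (6,3)@(13, 7): e=[0,6,-2] → .  [on edge]
    (7,4)@(15, 9): e=[0,10,-6] → .  [on edge]
    (8,5)@(17, 11): e=[0,14,-10] → .  [on edge]
  covered (1 px):
    . . . . . . . . .
    . . . . . . . . .
    . . . . . X . . .
    . . . . . . . . .
    . . . . . . . . .
    . . . . . . . . .
    . . . . . . . . .
    . . . . . . . . .
    . . . . . . . . .
    . . . . . . . . .
    . . . . . . . . .
    . . . . . . . . .

Answer: [[6,6],[4,7],[5,7]]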